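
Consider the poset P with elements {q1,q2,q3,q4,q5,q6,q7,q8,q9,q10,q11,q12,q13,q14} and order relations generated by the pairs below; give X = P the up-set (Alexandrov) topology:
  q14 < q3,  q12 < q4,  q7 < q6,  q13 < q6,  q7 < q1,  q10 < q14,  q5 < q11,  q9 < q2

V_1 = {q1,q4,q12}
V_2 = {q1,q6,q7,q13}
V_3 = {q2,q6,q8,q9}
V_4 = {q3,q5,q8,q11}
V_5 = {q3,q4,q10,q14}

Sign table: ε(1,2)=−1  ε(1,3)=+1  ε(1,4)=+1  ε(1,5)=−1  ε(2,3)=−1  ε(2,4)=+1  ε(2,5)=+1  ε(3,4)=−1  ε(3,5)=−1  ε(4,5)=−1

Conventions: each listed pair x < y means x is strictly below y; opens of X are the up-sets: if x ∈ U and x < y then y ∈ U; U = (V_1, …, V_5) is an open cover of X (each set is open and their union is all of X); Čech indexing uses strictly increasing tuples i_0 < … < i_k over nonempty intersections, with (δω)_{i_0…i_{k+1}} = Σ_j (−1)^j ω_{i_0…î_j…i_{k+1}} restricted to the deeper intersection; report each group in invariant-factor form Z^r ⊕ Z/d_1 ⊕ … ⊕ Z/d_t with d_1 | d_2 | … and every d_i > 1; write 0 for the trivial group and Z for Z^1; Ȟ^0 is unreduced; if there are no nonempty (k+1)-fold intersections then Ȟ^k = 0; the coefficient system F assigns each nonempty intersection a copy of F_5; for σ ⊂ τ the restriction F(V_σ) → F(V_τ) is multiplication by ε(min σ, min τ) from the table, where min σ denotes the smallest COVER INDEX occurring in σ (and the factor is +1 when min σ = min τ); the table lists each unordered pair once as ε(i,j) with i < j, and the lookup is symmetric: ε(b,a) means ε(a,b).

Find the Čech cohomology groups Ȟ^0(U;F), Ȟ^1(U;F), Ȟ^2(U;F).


Ȟ^0 = 0; Ȟ^1 = 0; Ȟ^2 = 0

nerve of the cover:
  V12={q1} V15={q4} V23={q6} V34={q8} V45={q3}
C dims 5,5; δ0: rk_F5 5
Ȟ^0 = (5 − 5) − 0 = 0, so Ȟ^0 ≅ 0
Ȟ^1 = (5 − 0) − 5 = 0, so Ȟ^1 ≅ 0
Ȟ^2 = (0 − 0) − 0 = 0, so Ȟ^2 ≅ 0


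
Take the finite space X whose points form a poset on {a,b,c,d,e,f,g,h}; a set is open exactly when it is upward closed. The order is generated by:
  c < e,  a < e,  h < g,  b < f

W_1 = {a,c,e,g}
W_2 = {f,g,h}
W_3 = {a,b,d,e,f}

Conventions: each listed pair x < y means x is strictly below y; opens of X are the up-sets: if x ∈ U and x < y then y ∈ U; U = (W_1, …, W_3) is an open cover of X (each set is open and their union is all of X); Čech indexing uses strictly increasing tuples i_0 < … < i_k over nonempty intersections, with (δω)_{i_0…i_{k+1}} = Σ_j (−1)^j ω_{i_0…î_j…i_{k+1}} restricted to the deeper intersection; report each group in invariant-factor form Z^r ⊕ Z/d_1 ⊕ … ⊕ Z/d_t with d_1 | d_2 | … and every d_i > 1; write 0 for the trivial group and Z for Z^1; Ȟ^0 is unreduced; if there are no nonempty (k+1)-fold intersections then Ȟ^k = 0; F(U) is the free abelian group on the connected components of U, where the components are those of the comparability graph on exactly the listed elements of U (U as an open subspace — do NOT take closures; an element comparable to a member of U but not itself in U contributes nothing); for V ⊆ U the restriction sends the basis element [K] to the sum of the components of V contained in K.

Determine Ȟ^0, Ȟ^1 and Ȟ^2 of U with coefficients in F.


nonempty intersections:
  W12={g} W13={a,e} W23={f}
components per intersection:
  W1: {a,c,e} {g}
  W2: {f} {g,h}
  W3: {a,e} {b,f} {d}
  W12: {g}
  W13: {a,e}
  W23: {f}
C dims 7,3; δ0: rk 3, SNF 1^3
Ȟ^0: (7−3)−0=4 ⇒ Z^4
Ȟ^1: (3−0)−3=0 ⇒ 0
Ȟ^2: (0−0)−0=0 ⇒ 0

Ȟ^0(U;F) ≅ Z^4, Ȟ^1(U;F) ≅ 0, Ȟ^2(U;F) ≅ 0


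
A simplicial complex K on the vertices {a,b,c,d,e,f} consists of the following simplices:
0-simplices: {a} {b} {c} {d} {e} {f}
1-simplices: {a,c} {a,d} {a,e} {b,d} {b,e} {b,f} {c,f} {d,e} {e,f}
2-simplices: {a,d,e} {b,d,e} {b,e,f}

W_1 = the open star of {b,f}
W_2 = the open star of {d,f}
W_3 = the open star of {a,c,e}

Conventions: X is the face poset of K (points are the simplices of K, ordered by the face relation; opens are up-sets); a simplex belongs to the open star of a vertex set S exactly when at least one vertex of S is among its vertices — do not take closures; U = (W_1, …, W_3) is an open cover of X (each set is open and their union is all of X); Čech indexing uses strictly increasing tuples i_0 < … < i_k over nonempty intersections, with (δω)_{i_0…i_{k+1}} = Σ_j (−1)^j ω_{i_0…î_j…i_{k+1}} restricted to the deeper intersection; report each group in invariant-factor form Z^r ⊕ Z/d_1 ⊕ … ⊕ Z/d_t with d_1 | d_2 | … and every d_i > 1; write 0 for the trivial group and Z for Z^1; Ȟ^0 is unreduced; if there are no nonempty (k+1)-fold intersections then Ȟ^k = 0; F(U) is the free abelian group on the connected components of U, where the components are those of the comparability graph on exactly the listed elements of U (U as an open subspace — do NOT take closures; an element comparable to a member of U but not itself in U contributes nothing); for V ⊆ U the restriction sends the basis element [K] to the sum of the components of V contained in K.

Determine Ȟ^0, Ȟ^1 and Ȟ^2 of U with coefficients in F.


Ȟ^0 = Z, Ȟ^1 = Z and Ȟ^2 = 0

nonempty overlaps:
  W1={{b},{f},{b,d},{b,e},{b,f},{c,f},{e,f},{b,d,e},{b,e,f}} W2={{d},{f},{a,d},{b,d},{b,f},{c,f},{d,e},{e,f},{a,d,e},{b,d,e},{b,e,f}} W3={{a},{c},{e},{a,c},{a,d},{a,e},{b,e},{c,f},{d,e},{e,f},{a,d,e},{b,d,e},{b,e,f}}
  W12={{f},{b,d},{b,f},{c,f},{e,f},{b,d,e},{b,e,f}} W13={{b,e},{c,f},{e,f},{b,d,e},{b,e,f}} W23={{a,d},{c,f},{d,e},{e,f},{a,d,e},{b,d,e},{b,e,f}}
  W123={{c,f},{e,f},{b,d,e},{b,e,f}}
components per intersection:
  W1: {{b},{f},{b,d},{b,e},{b,f},{c,f},{e,f},{b,d,e},{b,e,f}}
  W2: {{d},{a,d},{b,d},{d,e},{a,d,e},{b,d,e}} {{f},{b,f},{c,f},{e,f},{b,e,f}}
  W3: {{a},{c},{e},{a,c},{a,d},{a,e},{b,e},{c,f},{d,e},{e,f},{a,d,e},{b,d,e},{b,e,f}}
  W12: {{f},{b,f},{c,f},{e,f},{b,e,f}} {{b,d},{b,d,e}}
  W13: {{b,e},{e,f},{b,d,e},{b,e,f}} {{c,f}}
  W23: {{a,d},{d,e},{a,d,e},{b,d,e}} {{c,f}} {{e,f},{b,e,f}}
  W123: {{c,f}} {{e,f},{b,e,f}} {{b,d,e}}
C dims 4,7,3; δ0: rk 3, SNF 1^3; δ1: rk 3, SNF 1^3
degree 0: 4−3−0 = 1 → Ȟ^0 ≅ Z
degree 1: 7−3−3 = 1 → Ȟ^1 ≅ Z
degree 2: 3−0−3 = 0 → Ȟ^2 ≅ 0


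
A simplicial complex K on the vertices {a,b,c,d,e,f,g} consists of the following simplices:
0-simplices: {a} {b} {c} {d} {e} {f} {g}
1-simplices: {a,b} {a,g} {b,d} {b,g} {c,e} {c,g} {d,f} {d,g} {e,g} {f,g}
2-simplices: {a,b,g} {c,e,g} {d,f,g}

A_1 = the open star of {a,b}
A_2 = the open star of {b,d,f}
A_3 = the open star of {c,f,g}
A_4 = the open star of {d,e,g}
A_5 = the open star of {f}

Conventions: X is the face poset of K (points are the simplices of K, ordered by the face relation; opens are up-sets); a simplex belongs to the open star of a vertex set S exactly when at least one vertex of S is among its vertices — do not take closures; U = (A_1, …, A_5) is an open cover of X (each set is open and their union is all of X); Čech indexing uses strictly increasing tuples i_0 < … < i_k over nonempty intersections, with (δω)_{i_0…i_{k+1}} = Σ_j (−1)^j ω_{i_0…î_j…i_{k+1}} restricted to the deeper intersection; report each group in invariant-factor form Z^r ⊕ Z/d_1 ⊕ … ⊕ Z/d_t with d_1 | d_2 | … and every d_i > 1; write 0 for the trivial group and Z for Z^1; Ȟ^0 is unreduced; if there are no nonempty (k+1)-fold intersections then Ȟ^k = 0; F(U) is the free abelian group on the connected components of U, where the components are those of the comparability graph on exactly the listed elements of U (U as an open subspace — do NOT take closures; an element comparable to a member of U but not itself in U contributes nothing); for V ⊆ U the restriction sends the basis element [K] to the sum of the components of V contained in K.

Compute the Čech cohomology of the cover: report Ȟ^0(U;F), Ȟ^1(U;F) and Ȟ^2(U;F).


cover nerve:
  A1={{a},{b},{a,b},{a,g},{b,d},{b,g},{a,b,g}} A2={{b},{d},{f},{a,b},{b,d},{b,g},{d,f},{d,g},{f,g},{a,b,g},{d,f,g}} A3={{c},{f},{g},{a,g},{b,g},{c,e},{c,g},{d,f},{d,g},{e,g},{f,g},{a,b,g},{c,e,g},{d,f,g}} A4={{d},{e},{g},{a,g},{b,d},{b,g},{c,e},{c,g},{d,f},{d,g},{e,g},{f,g},{a,b,g},{c,e,g},{d,f,g}} A5={{f},{d,f},{f,g},{d,f,g}}
  A12={{b},{a,b},{b,d},{b,g},{a,b,g}} A13={{a,g},{b,g},{a,b,g}} A14={{a,g},{b,d},{b,g},{a,b,g}} A23={{f},{b,g},{d,f},{d,g},{f,g},{a,b,g},{d,f,g}} A24={{d},{b,d},{b,g},{d,f},{d,g},{f,g},{a,b,g},{d,f,g}} A25={{f},{d,f},{f,g},{d,f,g}} A34={{g},{a,g},{b,g},{c,e},{c,g},{d,f},{d,g},{e,g},{f,g},{a,b,g},{c,e,g},{d,f,g}} A35={{f},{d,f},{f,g},{d,f,g}} A45={{d,f},{f,g},{d,f,g}}
  A123={{b,g},{a,b,g}} A124={{b,d},{b,g},{a,b,g}} A134={{a,g},{b,g},{a,b,g}} A234={{b,g},{d,f},{d,g},{f,g},{a,b,g},{d,f,g}} A235={{f},{d,f},{f,g},{d,f,g}} A245={{d,f},{f,g},{d,f,g}} A345={{d,f},{f,g},{d,f,g}}
  A1234={{b,g},{a,b,g}} A2345={{d,f},{f,g},{d,f,g}}
components per intersection:
  A1: {{a},{b},{a,b},{a,g},{b,d},{b,g},{a,b,g}}
  A2: {{b},{d},{f},{a,b},{b,d},{b,g},{d,f},{d,g},{f,g},{a,b,g},{d,f,g}}
  A3: {{c},{f},{g},{a,g},{b,g},{c,e},{c,g},{d,f},{d,g},{e,g},{f,g},{a,b,g},{c,e,g},{d,f,g}}
  A4: {{d},{e},{g},{a,g},{b,d},{b,g},{c,e},{c,g},{d,f},{d,g},{e,g},{f,g},{a,b,g},{c,e,g},{d,f,g}}
  A5: {{f},{d,f},{f,g},{d,f,g}}
  A12: {{b},{a,b},{b,d},{b,g},{a,b,g}}
  A13: {{a,g},{b,g},{a,b,g}}
  A14: {{a,g},{b,g},{a,b,g}} {{b,d}}
  A23: {{f},{d,f},{d,g},{f,g},{d,f,g}} {{b,g},{a,b,g}}
  A24: {{d},{b,d},{d,f},{d,g},{f,g},{d,f,g}} {{b,g},{a,b,g}}
  A25: {{f},{d,f},{f,g},{d,f,g}}
  A34: {{g},{a,g},{b,g},{c,e},{c,g},{d,f},{d,g},{e,g},{f,g},{a,b,g},{c,e,g},{d,f,g}}
  A35: {{f},{d,f},{f,g},{d,f,g}}
  A45: {{d,f},{f,g},{d,f,g}}
  A123: {{b,g},{a,b,g}}
  A124: {{b,d}} {{b,g},{a,b,g}}
  A134: {{a,g},{b,g},{a,b,g}}
  A234: {{b,g},{a,b,g}} {{d,f},{d,g},{f,g},{d,f,g}}
  A235: {{f},{d,f},{f,g},{d,f,g}}
  A245: {{d,f},{f,g},{d,f,g}}
  A345: {{d,f},{f,g},{d,f,g}}
  A1234: {{b,g},{a,b,g}}
  A2345: {{d,f},{f,g},{d,f,g}}
C dims 5,12,9,2; δ0: rk 4, SNF 1^4; δ1: rk 7, SNF 1^7; δ2: rk 2, SNF 1^2
Ȟ^0: (5−4)−0=1 ⇒ Z
Ȟ^1: (12−7)−4=1 ⇒ Z
Ȟ^2: (9−2)−7=0 ⇒ 0

Ȟ^0 = Z; Ȟ^1 = Z; Ȟ^2 = 0


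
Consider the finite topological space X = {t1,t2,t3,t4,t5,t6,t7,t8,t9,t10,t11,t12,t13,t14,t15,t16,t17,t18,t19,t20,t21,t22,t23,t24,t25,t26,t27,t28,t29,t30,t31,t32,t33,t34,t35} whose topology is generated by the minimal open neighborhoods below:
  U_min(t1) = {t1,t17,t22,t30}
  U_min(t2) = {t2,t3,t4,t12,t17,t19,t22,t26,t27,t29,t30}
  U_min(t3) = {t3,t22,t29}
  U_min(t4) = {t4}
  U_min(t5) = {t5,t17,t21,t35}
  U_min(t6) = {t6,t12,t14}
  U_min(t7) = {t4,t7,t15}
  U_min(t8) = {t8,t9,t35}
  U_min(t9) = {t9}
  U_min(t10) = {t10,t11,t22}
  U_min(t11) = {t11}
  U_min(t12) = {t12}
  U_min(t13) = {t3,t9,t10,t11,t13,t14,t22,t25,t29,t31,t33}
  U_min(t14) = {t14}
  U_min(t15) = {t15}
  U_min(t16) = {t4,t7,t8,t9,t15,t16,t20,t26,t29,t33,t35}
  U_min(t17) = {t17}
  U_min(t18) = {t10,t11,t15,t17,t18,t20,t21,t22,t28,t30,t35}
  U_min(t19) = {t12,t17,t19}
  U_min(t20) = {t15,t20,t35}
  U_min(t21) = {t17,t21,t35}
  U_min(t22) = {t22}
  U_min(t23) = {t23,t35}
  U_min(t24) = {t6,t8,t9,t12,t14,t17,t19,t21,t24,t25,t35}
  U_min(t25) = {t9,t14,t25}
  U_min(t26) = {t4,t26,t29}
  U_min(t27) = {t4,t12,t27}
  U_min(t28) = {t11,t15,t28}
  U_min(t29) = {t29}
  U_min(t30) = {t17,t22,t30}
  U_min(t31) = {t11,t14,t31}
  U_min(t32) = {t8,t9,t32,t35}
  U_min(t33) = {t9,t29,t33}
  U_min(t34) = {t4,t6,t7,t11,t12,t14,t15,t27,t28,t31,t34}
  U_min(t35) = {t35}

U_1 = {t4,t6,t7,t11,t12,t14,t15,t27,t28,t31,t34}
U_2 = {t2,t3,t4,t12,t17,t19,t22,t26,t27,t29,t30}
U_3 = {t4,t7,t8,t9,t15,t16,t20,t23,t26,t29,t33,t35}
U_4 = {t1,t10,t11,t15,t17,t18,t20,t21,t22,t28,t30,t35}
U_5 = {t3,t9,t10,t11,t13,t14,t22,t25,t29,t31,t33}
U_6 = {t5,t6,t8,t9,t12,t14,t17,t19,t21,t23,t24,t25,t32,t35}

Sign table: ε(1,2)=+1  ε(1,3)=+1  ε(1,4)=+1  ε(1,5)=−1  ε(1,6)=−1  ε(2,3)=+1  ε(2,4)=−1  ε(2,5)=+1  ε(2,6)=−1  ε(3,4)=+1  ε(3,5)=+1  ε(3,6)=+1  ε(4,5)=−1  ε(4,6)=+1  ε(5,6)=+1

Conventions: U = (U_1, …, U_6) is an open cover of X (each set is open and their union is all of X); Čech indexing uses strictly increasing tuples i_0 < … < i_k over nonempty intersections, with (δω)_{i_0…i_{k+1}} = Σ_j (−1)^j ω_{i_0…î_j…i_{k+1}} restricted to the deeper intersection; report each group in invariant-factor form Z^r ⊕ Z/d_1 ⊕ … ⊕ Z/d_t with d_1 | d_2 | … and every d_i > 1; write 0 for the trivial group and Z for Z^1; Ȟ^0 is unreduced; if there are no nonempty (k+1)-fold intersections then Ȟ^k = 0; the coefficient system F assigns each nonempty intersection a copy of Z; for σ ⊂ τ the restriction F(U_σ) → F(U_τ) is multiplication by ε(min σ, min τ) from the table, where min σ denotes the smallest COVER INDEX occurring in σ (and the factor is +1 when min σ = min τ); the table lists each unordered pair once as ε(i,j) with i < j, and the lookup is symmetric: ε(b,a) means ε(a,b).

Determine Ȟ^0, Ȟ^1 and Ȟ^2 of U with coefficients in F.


intersection data:
  U12={t4,t12,t27} U13={t4,t7,t15} U14={t11,t15,t28} U15={t11,t14,t31} U16={t6,t12,t14} U23={t4,t26,t29} U24={t17,t22,t30} U25={t3,t22,t29} U26={t12,t17,t19} U34={t15,t20,t35} U35={t9,t29,t33} U36={t8,t9,t23,t35} U45={t10,t11,t22} U46={t17,t21,t35} U56={t9,t14,t25}
  U123={t4} U126={t12} U134={t15} U145={t11} U156={t14} U235={t29} U245={t22} U246={t17} U346={t35} U356={t9}
C dims 6,15,10; δ0: rk 6, SNF 1^5·2; δ1: rk 9, SNF 1^9
Ȟ^0 = (6 − 6) − 0 = 0, so Ȟ^0 ≅ 0
Ȟ^1 = (15 − 9) − 6 = 0 plus torsion [2], so Ȟ^1 ≅ Z/2
Ȟ^2 = (10 − 0) − 9 = 1, so Ȟ^2 ≅ Z

Ȟ^0 = 0; Ȟ^1 = Z/2; Ȟ^2 = Z


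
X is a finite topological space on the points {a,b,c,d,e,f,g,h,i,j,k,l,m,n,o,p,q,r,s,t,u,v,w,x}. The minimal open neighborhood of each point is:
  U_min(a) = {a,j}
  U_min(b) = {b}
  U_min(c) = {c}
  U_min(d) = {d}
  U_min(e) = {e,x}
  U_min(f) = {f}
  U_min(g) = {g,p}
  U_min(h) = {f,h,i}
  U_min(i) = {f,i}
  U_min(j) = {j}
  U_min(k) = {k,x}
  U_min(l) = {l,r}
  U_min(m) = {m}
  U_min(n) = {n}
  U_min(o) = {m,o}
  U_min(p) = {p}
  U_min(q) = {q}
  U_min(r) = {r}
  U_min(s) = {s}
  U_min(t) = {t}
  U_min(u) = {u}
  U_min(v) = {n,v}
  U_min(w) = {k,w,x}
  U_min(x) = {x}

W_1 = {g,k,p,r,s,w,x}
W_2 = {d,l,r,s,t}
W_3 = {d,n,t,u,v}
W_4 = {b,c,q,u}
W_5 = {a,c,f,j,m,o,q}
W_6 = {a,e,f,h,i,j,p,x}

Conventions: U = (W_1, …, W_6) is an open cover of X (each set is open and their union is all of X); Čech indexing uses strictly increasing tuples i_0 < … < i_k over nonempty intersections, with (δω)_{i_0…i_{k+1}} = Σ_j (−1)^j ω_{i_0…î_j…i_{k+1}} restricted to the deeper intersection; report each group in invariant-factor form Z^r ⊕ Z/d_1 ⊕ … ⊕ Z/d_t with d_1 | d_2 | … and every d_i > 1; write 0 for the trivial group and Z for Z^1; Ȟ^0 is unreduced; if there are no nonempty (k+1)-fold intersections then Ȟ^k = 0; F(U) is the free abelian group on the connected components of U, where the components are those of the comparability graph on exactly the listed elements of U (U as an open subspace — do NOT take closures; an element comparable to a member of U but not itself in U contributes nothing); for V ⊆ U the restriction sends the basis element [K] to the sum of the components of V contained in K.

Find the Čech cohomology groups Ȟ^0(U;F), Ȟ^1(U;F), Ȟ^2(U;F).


nonempty intersections:
  W12={r,s} W16={p,x} W23={d,t} W34={u} W45={c,q} W56={a,f,j}
components per intersection:
  W1: {g,p} {k,w,x} {r} {s}
  W2: {d} {l,r} {s} {t}
  W3: {d} {n,v} {t} {u}
  W4: {b} {c} {q} {u}
  W5: {a,j} {c} {f} {m,o} {q}
  W6: {a,j} {e,x} {f,h,i} {p}
  W12: {r} {s}
  W16: {p} {x}
  W23: {d} {t}
  W34: {u}
  W45: {c} {q}
  W56: {a,j} {f}
C dims 25,11; δ0: rk 11, SNF 1^11
Ȟ^0: (25−11)−0=14 ⇒ Z^14
Ȟ^1: (11−0)−11=0 ⇒ 0
Ȟ^2: (0−0)−0=0 ⇒ 0

Ȟ^0 ≅ Z^14; Ȟ^1 ≅ 0; Ȟ^2 ≅ 0


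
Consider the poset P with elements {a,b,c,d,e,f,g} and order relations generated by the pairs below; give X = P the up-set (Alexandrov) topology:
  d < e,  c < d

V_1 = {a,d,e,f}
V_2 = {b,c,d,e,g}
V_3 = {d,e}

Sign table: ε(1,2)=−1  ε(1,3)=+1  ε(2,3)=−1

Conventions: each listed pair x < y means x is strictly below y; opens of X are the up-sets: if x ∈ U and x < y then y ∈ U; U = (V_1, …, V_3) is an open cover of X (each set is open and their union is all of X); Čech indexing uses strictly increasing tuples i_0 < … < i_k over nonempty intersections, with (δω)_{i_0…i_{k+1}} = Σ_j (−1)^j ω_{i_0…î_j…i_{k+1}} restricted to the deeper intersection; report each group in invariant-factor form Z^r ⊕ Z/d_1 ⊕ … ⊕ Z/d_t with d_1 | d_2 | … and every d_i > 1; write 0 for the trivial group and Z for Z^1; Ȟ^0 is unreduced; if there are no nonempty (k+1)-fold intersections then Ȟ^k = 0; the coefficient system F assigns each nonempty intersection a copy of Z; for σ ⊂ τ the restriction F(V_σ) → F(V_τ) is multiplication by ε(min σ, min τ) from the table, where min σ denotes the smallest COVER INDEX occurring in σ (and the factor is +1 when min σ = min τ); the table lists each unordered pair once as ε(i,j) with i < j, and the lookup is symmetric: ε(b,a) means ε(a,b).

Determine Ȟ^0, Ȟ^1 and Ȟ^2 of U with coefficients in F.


Ȟ^0 = Z, Ȟ^1 = 0, Ȟ^2 = 0

intersection data:
  V12={d,e} V13={d,e} V23={d,e}
  V123={d,e}
C dims 3,3,1; δ0: rk 2, SNF 1^2; δ1: rk 1, SNF 1^1
Ȟ^0 = (3 − 2) − 0 = 1, so Ȟ^0 ≅ Z
Ȟ^1 = (3 − 1) − 2 = 0, so Ȟ^1 ≅ 0
Ȟ^2 = (1 − 0) − 1 = 0, so Ȟ^2 ≅ 0


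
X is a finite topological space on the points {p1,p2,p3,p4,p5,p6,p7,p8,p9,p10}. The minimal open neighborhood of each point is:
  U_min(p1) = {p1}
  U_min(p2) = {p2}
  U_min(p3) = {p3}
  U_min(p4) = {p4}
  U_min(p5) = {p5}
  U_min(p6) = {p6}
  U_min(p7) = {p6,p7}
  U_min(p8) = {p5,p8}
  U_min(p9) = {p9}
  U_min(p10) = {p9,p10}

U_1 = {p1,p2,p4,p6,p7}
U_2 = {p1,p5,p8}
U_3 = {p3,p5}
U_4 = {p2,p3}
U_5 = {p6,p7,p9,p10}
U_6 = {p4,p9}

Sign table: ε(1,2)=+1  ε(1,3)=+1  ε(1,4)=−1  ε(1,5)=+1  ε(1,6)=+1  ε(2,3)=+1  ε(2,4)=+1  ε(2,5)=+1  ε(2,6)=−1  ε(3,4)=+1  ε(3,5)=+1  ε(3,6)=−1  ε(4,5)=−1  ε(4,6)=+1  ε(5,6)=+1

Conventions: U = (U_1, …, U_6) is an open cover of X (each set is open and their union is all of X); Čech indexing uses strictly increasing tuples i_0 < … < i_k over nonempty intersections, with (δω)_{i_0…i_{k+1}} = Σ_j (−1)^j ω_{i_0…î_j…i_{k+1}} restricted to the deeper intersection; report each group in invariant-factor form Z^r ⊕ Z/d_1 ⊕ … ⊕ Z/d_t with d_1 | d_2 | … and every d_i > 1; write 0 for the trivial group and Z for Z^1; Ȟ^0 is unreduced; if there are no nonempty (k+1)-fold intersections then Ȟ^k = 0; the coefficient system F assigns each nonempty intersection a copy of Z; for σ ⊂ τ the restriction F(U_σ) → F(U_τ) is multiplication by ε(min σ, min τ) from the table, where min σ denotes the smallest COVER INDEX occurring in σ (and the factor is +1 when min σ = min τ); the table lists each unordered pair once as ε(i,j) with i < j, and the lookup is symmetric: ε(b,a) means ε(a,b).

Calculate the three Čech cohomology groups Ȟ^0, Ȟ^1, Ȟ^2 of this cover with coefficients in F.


cover nerve:
  U12={p1} U14={p2} U15={p6,p7} U16={p4} U23={p5} U34={p3} U56={p9}
C dims 6,7; δ0: rk 6, SNF 1^5·2
Ȟ^0: (6−6)−0=0 ⇒ 0
Ȟ^1: (7−0)−6=1 plus torsion [2] ⇒ Z ⊕ Z/2
Ȟ^2: (0−0)−0=0 ⇒ 0

Ȟ^0(U;F) ≅ 0; Ȟ^1(U;F) ≅ Z ⊕ Z/2; Ȟ^2(U;F) ≅ 0


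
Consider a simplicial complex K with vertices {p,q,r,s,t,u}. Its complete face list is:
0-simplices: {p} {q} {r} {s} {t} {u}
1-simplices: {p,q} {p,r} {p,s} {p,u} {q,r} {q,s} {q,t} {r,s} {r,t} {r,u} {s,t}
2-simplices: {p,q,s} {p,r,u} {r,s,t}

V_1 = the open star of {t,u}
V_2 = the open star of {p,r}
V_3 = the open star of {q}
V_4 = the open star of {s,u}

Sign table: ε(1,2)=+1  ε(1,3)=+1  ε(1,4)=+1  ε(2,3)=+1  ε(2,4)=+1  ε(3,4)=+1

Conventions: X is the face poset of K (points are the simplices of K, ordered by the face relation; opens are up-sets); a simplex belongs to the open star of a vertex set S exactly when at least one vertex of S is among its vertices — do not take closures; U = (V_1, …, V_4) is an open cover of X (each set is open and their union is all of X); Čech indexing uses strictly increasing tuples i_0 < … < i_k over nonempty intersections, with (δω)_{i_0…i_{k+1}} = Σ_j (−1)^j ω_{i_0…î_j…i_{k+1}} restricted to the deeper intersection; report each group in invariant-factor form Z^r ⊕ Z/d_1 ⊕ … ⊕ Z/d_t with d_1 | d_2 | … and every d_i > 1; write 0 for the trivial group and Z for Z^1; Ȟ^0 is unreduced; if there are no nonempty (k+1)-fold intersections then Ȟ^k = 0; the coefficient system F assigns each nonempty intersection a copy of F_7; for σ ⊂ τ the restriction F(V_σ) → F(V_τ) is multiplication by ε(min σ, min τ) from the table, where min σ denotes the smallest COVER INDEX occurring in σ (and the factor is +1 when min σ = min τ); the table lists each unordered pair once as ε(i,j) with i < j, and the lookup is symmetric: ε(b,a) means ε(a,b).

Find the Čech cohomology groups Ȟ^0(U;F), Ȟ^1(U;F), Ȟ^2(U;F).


nerve of the cover:
  V1={{t},{u},{p,u},{q,t},{r,t},{r,u},{s,t},{p,r,u},{r,s,t}} V2={{p},{r},{p,q},{p,r},{p,s},{p,u},{q,r},{r,s},{r,t},{r,u},{p,q,s},{p,r,u},{r,s,t}} V3={{q},{p,q},{q,r},{q,s},{q,t},{p,q,s}} V4={{s},{u},{p,s},{p,u},{q,s},{r,s},{r,u},{s,t},{p,q,s},{p,r,u},{r,s,t}}
  V12={{p,u},{r,t},{r,u},{p,r,u},{r,s,t}} V13={{q,t}} V14={{u},{p,u},{r,u},{s,t},{p,r,u},{r,s,t}} V23={{p,q},{q,r},{p,q,s}} V24={{p,s},{p,u},{r,s},{r,u},{p,q,s},{p,r,u},{r,s,t}} V34={{q,s},{p,q,s}}
  V124={{p,u},{r,u},{p,r,u},{r,s,t}} V234={{p,q,s}}
C dims 4,6,2; δ0: rk_F7 3; δ1: rk_F7 2
Ȟ^0 = (4 − 3) − 0 = 1, so Ȟ^0 ≅ Z/7
Ȟ^1 = (6 − 2) − 3 = 1, so Ȟ^1 ≅ Z/7
Ȟ^2 = (2 − 0) − 2 = 0, so Ȟ^2 ≅ 0

Ȟ^0 ≅ Z/7, Ȟ^1 ≅ Z/7 and Ȟ^2 ≅ 0


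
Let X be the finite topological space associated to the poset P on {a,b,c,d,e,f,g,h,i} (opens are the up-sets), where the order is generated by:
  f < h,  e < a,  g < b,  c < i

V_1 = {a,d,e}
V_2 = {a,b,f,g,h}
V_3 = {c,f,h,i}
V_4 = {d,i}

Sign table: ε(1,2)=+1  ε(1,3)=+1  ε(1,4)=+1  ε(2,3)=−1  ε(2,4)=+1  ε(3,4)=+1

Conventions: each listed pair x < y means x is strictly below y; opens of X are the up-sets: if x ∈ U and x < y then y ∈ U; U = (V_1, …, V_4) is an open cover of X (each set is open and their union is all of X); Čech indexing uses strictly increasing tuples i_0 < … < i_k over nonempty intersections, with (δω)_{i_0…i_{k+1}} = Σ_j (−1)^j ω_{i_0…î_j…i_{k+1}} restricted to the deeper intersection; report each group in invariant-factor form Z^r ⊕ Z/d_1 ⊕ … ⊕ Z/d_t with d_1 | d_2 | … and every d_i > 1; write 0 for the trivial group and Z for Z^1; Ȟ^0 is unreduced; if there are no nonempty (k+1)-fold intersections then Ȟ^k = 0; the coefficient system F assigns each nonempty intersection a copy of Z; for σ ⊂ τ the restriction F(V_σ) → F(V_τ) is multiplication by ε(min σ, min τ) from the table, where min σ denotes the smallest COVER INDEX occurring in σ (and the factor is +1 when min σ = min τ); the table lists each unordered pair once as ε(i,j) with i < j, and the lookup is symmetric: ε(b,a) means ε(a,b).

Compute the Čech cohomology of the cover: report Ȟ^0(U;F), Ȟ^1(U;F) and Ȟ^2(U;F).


cover nerve:
  V12={a} V14={d} V23={f,h} V34={i}
C dims 4,4; δ0: rk 4, SNF 1^3·2
Ȟ^0: (4−4)−0=0 ⇒ 0
Ȟ^1: (4−0)−4=0 plus torsion [2] ⇒ Z/2
Ȟ^2: (0−0)−0=0 ⇒ 0

Ȟ^0 = 0, Ȟ^1 = Z/2, Ȟ^2 = 0


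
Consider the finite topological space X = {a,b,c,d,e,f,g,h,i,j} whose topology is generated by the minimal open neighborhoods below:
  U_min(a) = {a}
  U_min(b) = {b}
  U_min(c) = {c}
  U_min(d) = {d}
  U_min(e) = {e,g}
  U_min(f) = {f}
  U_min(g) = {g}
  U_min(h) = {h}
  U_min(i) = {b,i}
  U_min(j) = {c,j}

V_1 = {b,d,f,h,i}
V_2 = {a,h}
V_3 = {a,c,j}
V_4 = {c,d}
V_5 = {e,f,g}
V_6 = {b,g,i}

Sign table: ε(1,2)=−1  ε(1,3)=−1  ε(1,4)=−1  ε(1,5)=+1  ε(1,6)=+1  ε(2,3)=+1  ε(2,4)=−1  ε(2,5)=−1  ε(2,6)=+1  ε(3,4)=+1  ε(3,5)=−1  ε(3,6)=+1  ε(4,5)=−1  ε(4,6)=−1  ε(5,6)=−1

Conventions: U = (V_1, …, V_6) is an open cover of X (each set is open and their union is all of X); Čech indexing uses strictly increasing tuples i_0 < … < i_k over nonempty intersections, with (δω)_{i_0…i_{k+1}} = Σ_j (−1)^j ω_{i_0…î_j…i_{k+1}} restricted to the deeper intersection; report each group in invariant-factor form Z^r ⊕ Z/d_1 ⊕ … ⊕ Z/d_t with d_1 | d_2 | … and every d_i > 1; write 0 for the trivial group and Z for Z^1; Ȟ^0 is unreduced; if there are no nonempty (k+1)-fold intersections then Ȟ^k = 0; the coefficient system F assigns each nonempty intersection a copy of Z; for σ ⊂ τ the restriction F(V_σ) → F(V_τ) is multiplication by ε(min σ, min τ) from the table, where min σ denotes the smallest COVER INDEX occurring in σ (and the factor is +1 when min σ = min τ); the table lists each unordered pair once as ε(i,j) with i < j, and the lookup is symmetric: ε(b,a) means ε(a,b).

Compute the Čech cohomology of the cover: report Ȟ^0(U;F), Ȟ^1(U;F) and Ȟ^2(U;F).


Ȟ^0 = 0,  Ȟ^1 = Z ⊕ Z/2,  Ȟ^2 = 0

nerve of the cover:
  V12={h} V14={d} V15={f} V16={b,i} V23={a} V34={c} V56={g}
C dims 6,7; δ0: rk 6, SNF 1^5·2
Ȟ^0 = (6 − 6) − 0 = 0, so Ȟ^0 ≅ 0
Ȟ^1 = (7 − 0) − 6 = 1 plus torsion [2], so Ȟ^1 ≅ Z ⊕ Z/2
Ȟ^2 = (0 − 0) − 0 = 0, so Ȟ^2 ≅ 0


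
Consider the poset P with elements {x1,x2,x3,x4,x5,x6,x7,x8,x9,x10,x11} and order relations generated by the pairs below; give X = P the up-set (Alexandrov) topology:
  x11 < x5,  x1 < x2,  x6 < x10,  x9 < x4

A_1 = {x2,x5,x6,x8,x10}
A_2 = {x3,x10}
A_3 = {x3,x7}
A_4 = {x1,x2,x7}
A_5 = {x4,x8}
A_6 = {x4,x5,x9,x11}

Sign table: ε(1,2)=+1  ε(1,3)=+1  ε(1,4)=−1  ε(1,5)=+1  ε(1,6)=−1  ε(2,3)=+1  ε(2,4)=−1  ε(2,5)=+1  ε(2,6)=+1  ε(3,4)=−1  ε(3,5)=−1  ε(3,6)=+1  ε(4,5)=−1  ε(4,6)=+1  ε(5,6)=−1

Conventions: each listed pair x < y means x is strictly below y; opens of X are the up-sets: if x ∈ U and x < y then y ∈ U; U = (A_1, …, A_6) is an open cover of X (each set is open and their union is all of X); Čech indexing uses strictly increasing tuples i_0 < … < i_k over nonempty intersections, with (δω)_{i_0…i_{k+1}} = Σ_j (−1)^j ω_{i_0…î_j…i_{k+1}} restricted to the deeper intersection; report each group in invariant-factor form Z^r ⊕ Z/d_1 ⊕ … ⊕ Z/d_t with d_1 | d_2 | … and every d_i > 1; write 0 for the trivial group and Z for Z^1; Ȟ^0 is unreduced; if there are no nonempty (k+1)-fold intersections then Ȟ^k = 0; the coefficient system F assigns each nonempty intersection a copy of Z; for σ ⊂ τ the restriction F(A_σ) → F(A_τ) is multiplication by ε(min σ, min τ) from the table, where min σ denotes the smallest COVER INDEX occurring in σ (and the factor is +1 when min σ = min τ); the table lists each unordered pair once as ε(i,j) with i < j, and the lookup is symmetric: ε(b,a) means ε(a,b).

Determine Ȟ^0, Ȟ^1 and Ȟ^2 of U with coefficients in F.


nerve of the cover:
  A12={x10} A14={x2} A15={x8} A16={x5} A23={x3} A34={x7} A56={x4}
C dims 6,7; δ0: rk 5, SNF 1^5
Ȟ^0 = (6 − 5) − 0 = 1, so Ȟ^0 ≅ Z
Ȟ^1 = (7 − 0) − 5 = 2, so Ȟ^1 ≅ Z^2
Ȟ^2 = (0 − 0) − 0 = 0, so Ȟ^2 ≅ 0

Ȟ^0(U;F) ≅ Z; Ȟ^1(U;F) ≅ Z^2; Ȟ^2(U;F) ≅ 0


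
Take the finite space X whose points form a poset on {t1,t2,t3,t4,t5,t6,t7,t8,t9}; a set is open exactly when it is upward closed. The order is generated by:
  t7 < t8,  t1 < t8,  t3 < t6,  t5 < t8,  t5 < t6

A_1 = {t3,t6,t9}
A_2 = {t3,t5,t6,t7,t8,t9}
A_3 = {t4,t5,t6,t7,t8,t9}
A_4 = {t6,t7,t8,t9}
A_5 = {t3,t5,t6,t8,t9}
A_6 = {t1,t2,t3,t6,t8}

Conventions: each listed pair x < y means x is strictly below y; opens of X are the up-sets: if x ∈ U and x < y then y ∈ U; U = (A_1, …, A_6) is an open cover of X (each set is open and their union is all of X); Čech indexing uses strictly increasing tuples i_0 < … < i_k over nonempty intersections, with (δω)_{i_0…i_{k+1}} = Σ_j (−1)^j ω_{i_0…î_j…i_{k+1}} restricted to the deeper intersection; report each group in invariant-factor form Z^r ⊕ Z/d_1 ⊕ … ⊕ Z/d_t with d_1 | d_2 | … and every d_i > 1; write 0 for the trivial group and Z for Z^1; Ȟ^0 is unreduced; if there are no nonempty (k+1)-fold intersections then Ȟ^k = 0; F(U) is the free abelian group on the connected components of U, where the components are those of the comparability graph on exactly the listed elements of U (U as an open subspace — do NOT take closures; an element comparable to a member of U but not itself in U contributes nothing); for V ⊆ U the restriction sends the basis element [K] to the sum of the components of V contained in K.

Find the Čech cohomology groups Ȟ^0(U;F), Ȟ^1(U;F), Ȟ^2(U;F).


intersection data:
  A12={t3,t6,t9} A13={t6,t9} A14={t6,t9} A15={t3,t6,t9} A16={t3,t6} A23={t5,t6,t7,t8,t9} A24={t6,t7,t8,t9} A25={t3,t5,t6,t8,t9} A26={t3,t6,t8} A34={t6,t7,t8,t9} A35={t5,t6,t8,t9} A36={t6,t8} A45={t6,t8,t9} A46={t6,t8} A56={t3,t6,t8}
  A123={t6,t9} A124={t6,t9} A125={t3,t6,t9} A126={t3,t6} A134={t6,t9} A135={t6,t9} A136={t6} A145={t6,t9} A146={t6} A156={t3,t6} A234={t6,t7,t8,t9} A235={t5,t6,t8,t9} A236={t6,t8} A245={t6,t8,t9} A246={t6,t8} A256={t3,t6,t8} A345={t6,t8,t9} A346={t6,t8} A356={t6,t8} A456={t6,t8}
  A1234={t6,t9} A1235={t6,t9} A1236={t6} A1245={t6,t9} A1246={t6} A1256={t3,t6} A1345={t6,t9} A1346={t6} A1356={t6} A1456={t6} A2345={t6,t8,t9} A2346={t6,t8} A2356={t6,t8} A2456={t6,t8} A3456={t6,t8}
  A12345={t6,t9} A12346={t6} A12356={t6} A12456={t6} A13456={t6} A23456={t6,t8}
  A123456={t6}
components per intersection:
  A1: {t3,t6} {t9}
  A2: {t3,t5,t6,t7,t8} {t9}
  A3: {t4} {t5,t6,t7,t8} {t9}
  A4: {t6} {t7,t8} {t9}
  A5: {t3,t5,t6,t8} {t9}
  A6: {t1,t8} {t2} {t3,t6}
  A12: {t3,t6} {t9}
  A13: {t6} {t9}
  A14: {t6} {t9}
  A15: {t3,t6} {t9}
  A16: {t3,t6}
  A23: {t5,t6,t7,t8} {t9}
  A24: {t6} {t7,t8} {t9}
  A25: {t3,t5,t6,t8} {t9}
  A26: {t3,t6} {t8}
  A34: {t6} {t7,t8} {t9}
  A35: {t5,t6,t8} {t9}
  A36: {t6} {t8}
  A45: {t6} {t8} {t9}
  A46: {t6} {t8}
  A56: {t3,t6} {t8}
  A123: {t6} {t9}
  A124: {t6} {t9}
  A125: {t3,t6} {t9}
  A126: {t3,t6}
  A134: {t6} {t9}
  A135: {t6} {t9}
  A136: {t6}
  A145: {t6} {t9}
  A146: {t6}
  A156: {t3,t6}
  A234: {t6} {t7,t8} {t9}
  A235: {t5,t6,t8} {t9}
  A236: {t6} {t8}
  A245: {t6} {t8} {t9}
  A246: {t6} {t8}
  A256: {t3,t6} {t8}
  A345: {t6} {t8} {t9}
  A346: {t6} {t8}
  A356: {t6} {t8}
  A456: {t6} {t8}
  A1234: {t6} {t9}
  A1235: {t6} {t9}
  A1236: {t6}
  A1245: {t6} {t9}
  A1246: {t6}
  A1256: {t3,t6}
  A1345: {t6} {t9}
  A1346: {t6}
  A1356: {t6}
  A1456: {t6}
  A2345: {t6} {t8} {t9}
  A2346: {t6} {t8}
  A2356: {t6} {t8}
  A2456: {t6} {t8}
  A3456: {t6} {t8}
  A12345: {t6} {t9}
  A12346: {t6}
  A12356: {t6}
  A12456: {t6}
  A13456: {t6}
  A23456: {t6} {t8}
  A123456: {t6}
C dims 15,32,39,25; δ0: rk 11, SNF 1^11; δ1: rk 21, SNF 1^21; δ2: rk 18, SNF 1^18
Ȟ^0 = (15 − 11) − 0 = 4, so Ȟ^0 ≅ Z^4
Ȟ^1 = (32 − 21) − 11 = 0, so Ȟ^1 ≅ 0
Ȟ^2 = (39 − 18) − 21 = 0, so Ȟ^2 ≅ 0

Ȟ^0 = Z^4, Ȟ^1 = 0 and Ȟ^2 = 0


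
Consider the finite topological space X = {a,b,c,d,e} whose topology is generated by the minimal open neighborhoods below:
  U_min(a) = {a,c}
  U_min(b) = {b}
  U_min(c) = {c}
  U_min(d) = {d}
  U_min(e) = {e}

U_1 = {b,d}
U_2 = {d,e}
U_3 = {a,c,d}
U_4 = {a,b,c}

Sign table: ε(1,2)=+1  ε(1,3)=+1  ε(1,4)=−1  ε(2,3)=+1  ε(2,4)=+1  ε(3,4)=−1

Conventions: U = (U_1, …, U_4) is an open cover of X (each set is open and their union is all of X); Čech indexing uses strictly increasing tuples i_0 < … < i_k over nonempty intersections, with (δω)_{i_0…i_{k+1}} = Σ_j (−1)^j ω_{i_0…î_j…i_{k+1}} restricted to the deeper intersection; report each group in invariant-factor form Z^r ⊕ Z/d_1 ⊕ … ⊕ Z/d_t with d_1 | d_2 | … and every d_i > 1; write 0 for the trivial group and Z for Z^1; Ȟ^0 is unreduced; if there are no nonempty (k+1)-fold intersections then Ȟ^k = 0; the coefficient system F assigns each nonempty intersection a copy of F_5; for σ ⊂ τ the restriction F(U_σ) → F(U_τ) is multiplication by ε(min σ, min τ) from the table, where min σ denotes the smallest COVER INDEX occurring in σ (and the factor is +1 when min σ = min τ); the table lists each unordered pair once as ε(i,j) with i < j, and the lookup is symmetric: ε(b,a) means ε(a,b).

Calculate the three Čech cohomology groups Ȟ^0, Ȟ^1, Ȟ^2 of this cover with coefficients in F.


nerve simplices:
  U12={d} U13={d} U14={b} U23={d} U34={a,c}
  U123={d}
C dims 4,5,1; δ0: rk_F5 3; δ1: rk_F5 1
degree 0: 4−3−0 = 1 → Ȟ^0 ≅ Z/5
degree 1: 5−1−3 = 1 → Ȟ^1 ≅ Z/5
degree 2: 1−0−1 = 0 → Ȟ^2 ≅ 0

Ȟ^0 ≅ Z/5; Ȟ^1 ≅ Z/5; Ȟ^2 ≅ 0


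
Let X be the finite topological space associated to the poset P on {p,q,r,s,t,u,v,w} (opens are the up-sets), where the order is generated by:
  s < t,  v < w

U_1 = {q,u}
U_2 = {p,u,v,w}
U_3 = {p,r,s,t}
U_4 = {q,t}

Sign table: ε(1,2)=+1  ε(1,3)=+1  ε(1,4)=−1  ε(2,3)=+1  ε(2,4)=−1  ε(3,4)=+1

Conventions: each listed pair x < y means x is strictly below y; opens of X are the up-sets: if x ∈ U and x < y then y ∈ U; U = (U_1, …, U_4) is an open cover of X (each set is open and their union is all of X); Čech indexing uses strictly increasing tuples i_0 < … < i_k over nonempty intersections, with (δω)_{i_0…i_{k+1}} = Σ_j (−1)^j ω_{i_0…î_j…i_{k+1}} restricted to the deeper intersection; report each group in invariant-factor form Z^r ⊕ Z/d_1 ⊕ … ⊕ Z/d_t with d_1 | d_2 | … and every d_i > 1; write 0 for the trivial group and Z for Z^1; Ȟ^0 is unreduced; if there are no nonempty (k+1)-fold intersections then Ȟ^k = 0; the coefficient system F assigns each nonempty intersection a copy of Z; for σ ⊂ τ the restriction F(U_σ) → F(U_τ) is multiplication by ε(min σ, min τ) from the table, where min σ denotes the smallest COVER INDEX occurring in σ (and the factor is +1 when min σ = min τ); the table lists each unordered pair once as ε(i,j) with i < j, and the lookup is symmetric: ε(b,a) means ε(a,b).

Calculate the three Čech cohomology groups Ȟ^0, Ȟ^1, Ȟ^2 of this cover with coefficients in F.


cover nerve:
  U12={u} U14={q} U23={p} U34={t}
C dims 4,4; δ0: rk 4, SNF 1^3·2
Ȟ^0: (4−4)−0=0 ⇒ 0
Ȟ^1: (4−0)−4=0 plus torsion [2] ⇒ Z/2
Ȟ^2: (0−0)−0=0 ⇒ 0

Ȟ^0 = 0; Ȟ^1 = Z/2; Ȟ^2 = 0


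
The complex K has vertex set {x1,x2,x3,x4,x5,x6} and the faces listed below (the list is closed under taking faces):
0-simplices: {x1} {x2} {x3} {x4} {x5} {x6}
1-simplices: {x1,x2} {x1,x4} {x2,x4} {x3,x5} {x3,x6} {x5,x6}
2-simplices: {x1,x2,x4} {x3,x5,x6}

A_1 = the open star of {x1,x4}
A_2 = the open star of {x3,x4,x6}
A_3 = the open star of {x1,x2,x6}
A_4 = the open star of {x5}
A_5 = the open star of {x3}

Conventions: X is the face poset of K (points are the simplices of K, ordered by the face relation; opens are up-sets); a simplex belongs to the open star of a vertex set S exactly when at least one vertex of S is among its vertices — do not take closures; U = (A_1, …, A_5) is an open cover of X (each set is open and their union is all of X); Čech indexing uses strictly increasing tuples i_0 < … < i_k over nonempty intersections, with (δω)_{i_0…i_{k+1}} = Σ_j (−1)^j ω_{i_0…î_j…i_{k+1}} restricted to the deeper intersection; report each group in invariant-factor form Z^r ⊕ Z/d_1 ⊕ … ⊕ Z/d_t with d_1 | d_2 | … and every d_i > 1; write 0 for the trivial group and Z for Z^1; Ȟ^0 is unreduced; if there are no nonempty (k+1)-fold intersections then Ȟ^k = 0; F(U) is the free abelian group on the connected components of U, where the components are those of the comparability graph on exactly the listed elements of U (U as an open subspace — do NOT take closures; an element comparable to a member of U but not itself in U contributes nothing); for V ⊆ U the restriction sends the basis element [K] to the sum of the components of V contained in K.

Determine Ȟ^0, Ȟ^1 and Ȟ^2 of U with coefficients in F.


Ȟ^0 ≅ Z^2; Ȟ^1 ≅ 0; Ȟ^2 ≅ 0

intersection data:
  A1={{x1},{x4},{x1,x2},{x1,x4},{x2,x4},{x1,x2,x4}} A2={{x3},{x4},{x6},{x1,x4},{x2,x4},{x3,x5},{x3,x6},{x5,x6},{x1,x2,x4},{x3,x5,x6}} A3={{x1},{x2},{x6},{x1,x2},{x1,x4},{x2,x4},{x3,x6},{x5,x6},{x1,x2,x4},{x3,x5,x6}} A4={{x5},{x3,x5},{x5,x6},{x3,x5,x6}} A5={{x3},{x3,x5},{x3,x6},{x3,x5,x6}}
  A12={{x4},{x1,x4},{x2,x4},{x1,x2,x4}} A13={{x1},{x1,x2},{x1,x4},{x2,x4},{x1,x2,x4}} A23={{x6},{x1,x4},{x2,x4},{x3,x6},{x5,x6},{x1,x2,x4},{x3,x5,x6}} A24={{x3,x5},{x5,x6},{x3,x5,x6}} A25={{x3},{x3,x5},{x3,x6},{x3,x5,x6}} A34={{x5,x6},{x3,x5,x6}} A35={{x3,x6},{x3,x5,x6}} A45={{x3,x5},{x3,x5,x6}}
  A123={{x1,x4},{x2,x4},{x1,x2,x4}} A234={{x5,x6},{x3,x5,x6}} A235={{x3,x6},{x3,x5,x6}} A245={{x3,x5},{x3,x5,x6}} A345={{x3,x5,x6}}
  A2345={{x3,x5,x6}}
components per intersection:
  A1: {{x1},{x4},{x1,x2},{x1,x4},{x2,x4},{x1,x2,x4}}
  A2: {{x3},{x6},{x3,x5},{x3,x6},{x5,x6},{x3,x5,x6}} {{x4},{x1,x4},{x2,x4},{x1,x2,x4}}
  A3: {{x1},{x2},{x1,x2},{x1,x4},{x2,x4},{x1,x2,x4}} {{x6},{x3,x6},{x5,x6},{x3,x5,x6}}
  A4: {{x5},{x3,x5},{x5,x6},{x3,x5,x6}}
  A5: {{x3},{x3,x5},{x3,x6},{x3,x5,x6}}
  A12: {{x4},{x1,x4},{x2,x4},{x1,x2,x4}}
  A13: {{x1},{x1,x2},{x1,x4},{x2,x4},{x1,x2,x4}}
  A23: {{x6},{x3,x6},{x5,x6},{x3,x5,x6}} {{x1,x4},{x2,x4},{x1,x2,x4}}
  A24: {{x3,x5},{x5,x6},{x3,x5,x6}}
  A25: {{x3},{x3,x5},{x3,x6},{x3,x5,x6}}
  A34: {{x5,x6},{x3,x5,x6}}
  A35: {{x3,x6},{x3,x5,x6}}
  A45: {{x3,x5},{x3,x5,x6}}
  A123: {{x1,x4},{x2,x4},{x1,x2,x4}}
  A234: {{x5,x6},{x3,x5,x6}}
  A235: {{x3,x6},{x3,x5,x6}}
  A245: {{x3,x5},{x3,x5,x6}}
  A345: {{x3,x5,x6}}
  A2345: {{x3,x5,x6}}
C dims 7,9,5,1; δ0: rk 5, SNF 1^5; δ1: rk 4, SNF 1^4; δ2: rk 1, SNF 1^1
Ȟ^0 = (7 − 5) − 0 = 2, so Ȟ^0 ≅ Z^2
Ȟ^1 = (9 − 4) − 5 = 0, so Ȟ^1 ≅ 0
Ȟ^2 = (5 − 1) − 4 = 0, so Ȟ^2 ≅ 0


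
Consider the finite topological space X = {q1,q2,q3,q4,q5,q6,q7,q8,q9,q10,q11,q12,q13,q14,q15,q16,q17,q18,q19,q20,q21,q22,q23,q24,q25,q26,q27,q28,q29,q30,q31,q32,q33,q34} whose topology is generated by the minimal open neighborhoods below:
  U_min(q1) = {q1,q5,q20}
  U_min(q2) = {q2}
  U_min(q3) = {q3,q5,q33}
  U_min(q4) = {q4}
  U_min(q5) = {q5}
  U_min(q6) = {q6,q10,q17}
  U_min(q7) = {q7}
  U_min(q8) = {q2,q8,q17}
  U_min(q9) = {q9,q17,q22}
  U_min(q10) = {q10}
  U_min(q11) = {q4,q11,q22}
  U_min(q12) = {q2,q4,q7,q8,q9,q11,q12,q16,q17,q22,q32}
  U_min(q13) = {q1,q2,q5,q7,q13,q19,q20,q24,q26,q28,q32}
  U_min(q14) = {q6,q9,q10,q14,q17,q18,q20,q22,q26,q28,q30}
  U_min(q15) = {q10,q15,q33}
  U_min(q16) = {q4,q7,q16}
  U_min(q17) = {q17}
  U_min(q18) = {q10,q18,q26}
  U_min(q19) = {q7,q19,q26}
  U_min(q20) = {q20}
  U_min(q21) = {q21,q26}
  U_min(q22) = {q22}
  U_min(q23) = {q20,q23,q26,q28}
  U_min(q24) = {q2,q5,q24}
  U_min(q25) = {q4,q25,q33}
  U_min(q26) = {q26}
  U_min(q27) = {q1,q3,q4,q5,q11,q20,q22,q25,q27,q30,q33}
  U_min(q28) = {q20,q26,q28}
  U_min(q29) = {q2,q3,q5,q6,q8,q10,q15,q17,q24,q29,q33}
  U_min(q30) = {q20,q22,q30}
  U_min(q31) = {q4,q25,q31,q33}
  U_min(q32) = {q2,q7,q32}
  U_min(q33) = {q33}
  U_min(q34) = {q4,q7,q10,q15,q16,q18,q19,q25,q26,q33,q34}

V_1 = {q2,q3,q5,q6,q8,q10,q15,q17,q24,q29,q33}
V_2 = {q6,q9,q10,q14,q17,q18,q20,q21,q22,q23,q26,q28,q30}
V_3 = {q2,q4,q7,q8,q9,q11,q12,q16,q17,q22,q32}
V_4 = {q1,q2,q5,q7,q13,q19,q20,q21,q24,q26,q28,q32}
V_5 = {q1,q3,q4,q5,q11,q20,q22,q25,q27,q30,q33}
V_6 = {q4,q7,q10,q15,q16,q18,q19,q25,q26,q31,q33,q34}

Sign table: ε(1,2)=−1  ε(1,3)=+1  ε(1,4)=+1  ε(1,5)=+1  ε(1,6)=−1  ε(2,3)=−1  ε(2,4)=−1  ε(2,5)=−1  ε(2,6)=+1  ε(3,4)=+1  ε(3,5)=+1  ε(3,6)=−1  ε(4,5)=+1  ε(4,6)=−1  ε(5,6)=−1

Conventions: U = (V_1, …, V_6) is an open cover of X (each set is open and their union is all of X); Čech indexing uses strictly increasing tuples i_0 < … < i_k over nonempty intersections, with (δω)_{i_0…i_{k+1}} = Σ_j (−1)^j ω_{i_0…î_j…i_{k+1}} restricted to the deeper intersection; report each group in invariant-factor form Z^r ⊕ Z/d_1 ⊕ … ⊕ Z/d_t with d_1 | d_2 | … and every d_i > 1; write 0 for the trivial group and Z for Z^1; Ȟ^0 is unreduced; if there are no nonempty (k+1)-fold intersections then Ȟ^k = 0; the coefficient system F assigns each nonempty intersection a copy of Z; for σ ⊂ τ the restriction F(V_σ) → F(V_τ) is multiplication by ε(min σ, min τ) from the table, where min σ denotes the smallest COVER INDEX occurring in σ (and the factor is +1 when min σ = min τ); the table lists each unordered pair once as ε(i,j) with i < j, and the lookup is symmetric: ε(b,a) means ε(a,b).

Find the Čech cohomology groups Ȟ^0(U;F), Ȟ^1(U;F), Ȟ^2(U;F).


Ȟ^0(U;F) ≅ Z, Ȟ^1(U;F) ≅ 0 and Ȟ^2(U;F) ≅ Z/2

nonempty overlaps:
  V12={q6,q10,q17} V13={q2,q8,q17} V14={q2,q5,q24} V15={q3,q5,q33} V16={q10,q15,q33} V23={q9,q17,q22} V24={q20,q21,q26,q28} V25={q20,q22,q30} V26={q10,q18,q26} V34={q2,q7,q32} V35={q4,q11,q22} V36={q4,q7,q16} V45={q1,q5,q20} V46={q7,q19,q26} V56={q4,q25,q33}
  V123={q17} V126={q10} V134={q2} V145={q5} V156={q33} V235={q22} V245={q20} V246={q26} V346={q7} V356={q4}
C dims 6,15,10; δ0: rk 5, SNF 1^5; δ1: rk 10, SNF 1^9·2
degree 0: 6−5−0 = 1 → Ȟ^0 ≅ Z
degree 1: 15−10−5 = 0 → Ȟ^1 ≅ 0
degree 2: 10−0−10 = 0 plus torsion [2] → Ȟ^2 ≅ Z/2
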